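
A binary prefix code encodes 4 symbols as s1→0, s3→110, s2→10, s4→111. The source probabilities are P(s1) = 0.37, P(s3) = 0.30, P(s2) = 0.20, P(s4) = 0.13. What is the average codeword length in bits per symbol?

2.06 bits/symbol

L̄ = Σ pᵢ·ℓᵢ = 0.37·1 + 0.30·3 + 0.20·2 + 0.13·3 = 2.06 bits/symbol.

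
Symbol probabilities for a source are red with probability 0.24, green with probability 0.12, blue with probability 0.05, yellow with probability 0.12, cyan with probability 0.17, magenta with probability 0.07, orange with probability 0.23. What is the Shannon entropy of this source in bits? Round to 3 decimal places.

2.635 bits

H = −Σ pᵢ log₂ pᵢ.
−0.24·log₂(0.24) = 0.4941
−0.12·log₂(0.12) = 0.3671
−0.05·log₂(0.05) = 0.2161
−0.12·log₂(0.12) = 0.3671
−0.17·log₂(0.17) = 0.4346
−0.07·log₂(0.07) = 0.2686
−0.23·log₂(0.23) = 0.4877
Sum ≈ 2.6352 → 2.635 bits.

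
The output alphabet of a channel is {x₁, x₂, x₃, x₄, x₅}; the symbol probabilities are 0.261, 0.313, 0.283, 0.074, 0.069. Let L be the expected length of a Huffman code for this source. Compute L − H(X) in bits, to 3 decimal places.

Entropy H = −Σ p log₂ p ≈ 2.0898 bits.
Huffman merges: 69/1000+37/500→143/1000; 143/1000+261/1000→101/250; 283/1000+313/1000→149/250; 101/250+149/250→1. L = 2143/1000 ≈ 2.1430.
L − H = 2.1430 − 2.0898 = 0.053 bits.

0.053 bits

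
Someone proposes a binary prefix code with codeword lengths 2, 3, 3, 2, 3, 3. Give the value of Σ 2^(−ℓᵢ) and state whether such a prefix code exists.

1; yes

With common denominator 2^3 = 8: Σ 2^(−ℓᵢ) = 2/8 + 1/8 + 1/8 + 2/8 + 1/8 + 1/8 = 8/8 = 1.
Kraft's inequality requires Σ ≤ 1; here Σ = 1 ≤ 1, so such a prefix code exists.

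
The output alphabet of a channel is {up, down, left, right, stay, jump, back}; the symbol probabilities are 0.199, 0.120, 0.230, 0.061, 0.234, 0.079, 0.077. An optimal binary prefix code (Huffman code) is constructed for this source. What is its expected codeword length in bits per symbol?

2.674 bits/symbol

Repeatedly combine the two least-probable nodes; the expected code length is the sum of the merged weights.
merge 61/1000 + 77/1000 → 69/500
merge 79/1000 + 3/25 → 199/1000
merge 69/500 + 199/1000 → 337/1000
merge 199/1000 + 23/100 → 429/1000
merge 117/500 + 337/1000 → 571/1000
merge 429/1000 + 571/1000 → 1
L = 69/500 + 199/1000 + 337/1000 + 429/1000 + 571/1000 + 1 = 1337/500 = 2.674 bits/symbol.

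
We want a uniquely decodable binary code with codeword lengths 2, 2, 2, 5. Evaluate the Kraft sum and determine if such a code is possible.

0.78125; yes

With common denominator 2^5 = 32: Σ 2^(−ℓᵢ) = 8/32 + 8/32 + 8/32 + 1/32 = 25/32 = 0.78125.
Kraft's inequality requires Σ ≤ 1; here Σ = 0.78125 ≤ 1, so such a prefix code exists.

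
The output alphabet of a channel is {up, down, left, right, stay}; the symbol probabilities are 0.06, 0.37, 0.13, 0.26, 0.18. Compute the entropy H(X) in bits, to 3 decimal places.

2.108 bits

H = −Σ pᵢ log₂ pᵢ.
−0.06·log₂(0.06) = 0.2435
−0.37·log₂(0.37) = 0.5307
−0.13·log₂(0.13) = 0.3826
−0.26·log₂(0.26) = 0.5053
−0.18·log₂(0.18) = 0.4453
Sum ≈ 2.1075 → 2.108 bits.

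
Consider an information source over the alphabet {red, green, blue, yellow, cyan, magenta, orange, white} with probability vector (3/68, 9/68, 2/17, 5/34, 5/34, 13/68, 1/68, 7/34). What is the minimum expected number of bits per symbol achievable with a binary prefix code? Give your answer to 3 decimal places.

2.838 bits/symbol

Repeatedly combine the two least-probable nodes; the expected code length is the sum of the merged weights.
merge 1/68 + 3/68 → 1/17
merge 1/17 + 2/17 → 3/17
merge 9/68 + 5/34 → 19/68
merge 5/34 + 3/17 → 11/34
merge 13/68 + 7/34 → 27/68
merge 19/68 + 11/34 → 41/68
merge 27/68 + 41/68 → 1
L = 1/17 + 3/17 + 19/68 + 11/34 + 27/68 + 41/68 + 1 = 193/68 ≈ 2.838 bits/symbol.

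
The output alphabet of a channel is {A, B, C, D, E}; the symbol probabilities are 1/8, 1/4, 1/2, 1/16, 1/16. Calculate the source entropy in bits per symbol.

Each probability is a power of 1/2, so log₂(1/p) is an integer.
H = Σ p·log₂(1/p) = 1/8·3 + 1/4·2 + 1/2·1 + 1/16·4 + 1/16·4 = 1.875 bits.

1.875 bits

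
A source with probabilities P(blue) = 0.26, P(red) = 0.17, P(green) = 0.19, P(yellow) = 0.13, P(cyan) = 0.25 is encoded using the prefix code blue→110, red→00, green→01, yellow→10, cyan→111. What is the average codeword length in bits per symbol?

2.51 bits/symbol

L̄ = Σ pᵢ·ℓᵢ = 0.26·3 + 0.17·2 + 0.19·2 + 0.13·2 + 0.25·3 = 2.51 bits/symbol.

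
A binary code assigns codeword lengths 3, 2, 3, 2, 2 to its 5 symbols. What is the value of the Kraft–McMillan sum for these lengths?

1

With common denominator 2^3 = 8: Σ 2^(−ℓᵢ) = 1/8 + 2/8 + 1/8 + 2/8 + 2/8 = 8/8 = 1.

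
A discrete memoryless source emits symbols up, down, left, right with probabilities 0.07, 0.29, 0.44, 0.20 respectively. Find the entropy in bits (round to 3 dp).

1.772 bits

H = −Σ pᵢ log₂ pᵢ.
−0.07·log₂(0.07) = 0.2686
−0.29·log₂(0.29) = 0.5179
−0.44·log₂(0.44) = 0.5211
−0.20·log₂(0.20) = 0.4644
Sum ≈ 1.7720 → 1.772 bits.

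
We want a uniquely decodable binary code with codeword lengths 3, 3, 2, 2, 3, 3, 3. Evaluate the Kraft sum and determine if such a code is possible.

With common denominator 2^3 = 8: Σ 2^(−ℓᵢ) = 1/8 + 1/8 + 2/8 + 2/8 + 1/8 + 1/8 + 1/8 = 9/8 = 1.125.
Kraft's inequality requires Σ ≤ 1; here Σ = 1.125 > 1, so no such prefix code exists.

1.125; no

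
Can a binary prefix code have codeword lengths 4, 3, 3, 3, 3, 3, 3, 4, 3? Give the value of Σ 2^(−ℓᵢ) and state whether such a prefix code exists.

1; yes

With common denominator 2^4 = 16: Σ 2^(−ℓᵢ) = 1/16 + 2/16 + 2/16 + 2/16 + 2/16 + 2/16 + 2/16 + 1/16 + 2/16 = 16/16 = 1.
Kraft's inequality requires Σ ≤ 1; here Σ = 1 ≤ 1, so such a prefix code exists.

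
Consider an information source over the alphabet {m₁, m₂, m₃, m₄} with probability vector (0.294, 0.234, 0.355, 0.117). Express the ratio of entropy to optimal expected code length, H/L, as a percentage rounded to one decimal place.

95.3%

Entropy H = −Σ p log₂ p ≈ 1.9021 bits.
Huffman merges: 117/1000+117/500→351/1000; 147/500+351/1000→129/200; 71/200+129/200→1. L = 499/250 ≈ 1.9960.
Efficiency = H/L = 1.9021/1.9960 = 95.3%.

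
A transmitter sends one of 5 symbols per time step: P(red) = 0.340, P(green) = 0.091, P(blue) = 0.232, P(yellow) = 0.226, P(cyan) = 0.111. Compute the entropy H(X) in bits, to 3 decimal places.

H = −Σ pᵢ log₂ pᵢ.
−0.340·log₂(0.340) = 0.5292
−0.091·log₂(0.091) = 0.3147
−0.232·log₂(0.232) = 0.4890
−0.226·log₂(0.226) = 0.4849
−0.111·log₂(0.111) = 0.3520
Sum ≈ 2.1698 → 2.170 bits.

2.170 bits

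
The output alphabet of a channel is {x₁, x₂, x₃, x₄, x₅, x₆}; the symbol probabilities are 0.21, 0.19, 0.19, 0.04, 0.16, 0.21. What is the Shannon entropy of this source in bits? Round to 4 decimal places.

2.4649 bits

H = −Σ pᵢ log₂ pᵢ.
−0.21·log₂(0.21) = 0.4728
−0.19·log₂(0.19) = 0.4552
−0.19·log₂(0.19) = 0.4552
−0.04·log₂(0.04) = 0.1858
−0.16·log₂(0.16) = 0.4230
−0.21·log₂(0.21) = 0.4728
Sum ≈ 2.4649 → 2.4649 bits.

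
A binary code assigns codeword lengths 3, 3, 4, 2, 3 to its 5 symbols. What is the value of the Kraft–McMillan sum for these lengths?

With common denominator 2^4 = 16: Σ 2^(−ℓᵢ) = 2/16 + 2/16 + 1/16 + 4/16 + 2/16 = 11/16 = 0.6875.

0.6875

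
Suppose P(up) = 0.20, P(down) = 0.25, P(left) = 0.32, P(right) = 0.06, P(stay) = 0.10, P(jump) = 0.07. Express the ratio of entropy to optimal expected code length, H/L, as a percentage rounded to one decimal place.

98.9%

Entropy H = −Σ p log₂ p ≈ 2.3347 bits.
Huffman merges: 3/50+7/100→13/100; 1/10+13/100→23/100; 1/5+23/100→43/100; 1/4+8/25→57/100; 43/100+57/100→1. L = 59/25 ≈ 2.3600.
Efficiency = H/L = 2.3347/2.3600 = 98.9%.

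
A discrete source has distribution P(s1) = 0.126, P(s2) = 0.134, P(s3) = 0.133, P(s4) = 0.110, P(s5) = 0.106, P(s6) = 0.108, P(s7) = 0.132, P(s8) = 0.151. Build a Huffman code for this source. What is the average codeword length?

3 bits/symbol

Repeatedly combine the two least-probable nodes; the expected code length is the sum of the merged weights.
merge 53/500 + 27/250 → 107/500
merge 11/100 + 63/500 → 59/250
merge 33/250 + 133/1000 → 53/200
merge 67/500 + 151/1000 → 57/200
merge 107/500 + 59/250 → 9/20
merge 53/200 + 57/200 → 11/20
merge 9/20 + 11/20 → 1
L = 107/500 + 59/250 + 53/200 + 57/200 + 9/20 + 11/20 + 1 = 3 bits/symbol.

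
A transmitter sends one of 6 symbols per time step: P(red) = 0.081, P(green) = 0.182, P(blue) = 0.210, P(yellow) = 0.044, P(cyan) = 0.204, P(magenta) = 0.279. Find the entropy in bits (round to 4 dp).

H = −Σ pᵢ log₂ pᵢ.
−0.081·log₂(0.081) = 0.2937
−0.182·log₂(0.182) = 0.4474
−0.210·log₂(0.210) = 0.4728
−0.044·log₂(0.044) = 0.1983
−0.204·log₂(0.204) = 0.4678
−0.279·log₂(0.279) = 0.5138
Sum ≈ 2.3938 → 2.3938 bits.

2.3938 bits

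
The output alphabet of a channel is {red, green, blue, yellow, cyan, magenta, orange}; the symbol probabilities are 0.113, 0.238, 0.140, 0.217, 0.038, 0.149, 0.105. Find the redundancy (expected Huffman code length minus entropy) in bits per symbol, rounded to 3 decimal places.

0.034 bits

Entropy H = −Σ p log₂ p ≈ 2.6537 bits.
Huffman merges: 19/500+21/200→143/1000; 113/1000+7/50→253/1000; 143/1000+149/1000→73/250; 217/1000+119/500→91/200; 253/1000+73/250→109/200; 91/200+109/200→1. L = 336/125 ≈ 2.6880.
L − H = 2.6880 − 2.6537 = 0.034 bits.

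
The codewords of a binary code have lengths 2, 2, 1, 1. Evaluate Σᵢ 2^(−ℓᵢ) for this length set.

With common denominator 2^2 = 4: Σ 2^(−ℓᵢ) = 1/4 + 1/4 + 2/4 + 2/4 = 6/4 = 1.5.

1.5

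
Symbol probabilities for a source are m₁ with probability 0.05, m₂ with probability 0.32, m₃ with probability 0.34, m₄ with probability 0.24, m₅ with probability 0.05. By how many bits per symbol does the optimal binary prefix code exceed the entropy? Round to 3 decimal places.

0.118 bits

Entropy H = −Σ p log₂ p ≈ 1.9815 bits.
Huffman merges: 1/20+1/20→1/10; 1/10+6/25→17/50; 8/25+17/50→33/50; 17/50+33/50→1. L = 21/10 ≈ 2.1000.
L − H = 2.1000 − 1.9815 = 0.118 bits.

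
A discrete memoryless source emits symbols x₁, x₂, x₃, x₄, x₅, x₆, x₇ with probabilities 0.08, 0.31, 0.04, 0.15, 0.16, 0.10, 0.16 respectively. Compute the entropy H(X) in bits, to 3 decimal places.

H = −Σ pᵢ log₂ pᵢ.
−0.08·log₂(0.08) = 0.2915
−0.31·log₂(0.31) = 0.5238
−0.04·log₂(0.04) = 0.1858
−0.15·log₂(0.15) = 0.4105
−0.16·log₂(0.16) = 0.4230
−0.10·log₂(0.10) = 0.3322
−0.16·log₂(0.16) = 0.4230
Sum ≈ 2.5898 → 2.590 bits.

2.590 bits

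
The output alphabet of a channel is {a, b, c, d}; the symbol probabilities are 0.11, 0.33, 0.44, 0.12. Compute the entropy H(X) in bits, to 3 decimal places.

1.766 bits

H = −Σ pᵢ log₂ pᵢ.
−0.11·log₂(0.11) = 0.3503
−0.33·log₂(0.33) = 0.5278
−0.44·log₂(0.44) = 0.5211
−0.12·log₂(0.12) = 0.3671
Sum ≈ 1.7663 → 1.766 bits.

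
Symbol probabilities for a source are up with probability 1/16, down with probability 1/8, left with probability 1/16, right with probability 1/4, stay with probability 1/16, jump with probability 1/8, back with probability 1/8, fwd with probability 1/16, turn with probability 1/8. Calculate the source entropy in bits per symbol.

Each probability is a power of 1/2, so log₂(1/p) is an integer.
H = Σ p·log₂(1/p) = 1/16·4 + 1/8·3 + 1/16·4 + 1/4·2 + 1/16·4 + 1/8·3 + 1/8·3 + 1/16·4 + 1/8·3 = 3 bits.

3 bits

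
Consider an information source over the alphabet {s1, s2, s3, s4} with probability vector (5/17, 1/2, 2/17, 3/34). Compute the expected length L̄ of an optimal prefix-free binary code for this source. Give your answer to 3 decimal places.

Repeatedly combine the two least-probable nodes; the expected code length is the sum of the merged weights.
merge 3/34 + 2/17 → 7/34
merge 7/34 + 5/17 → 1/2
merge 1/2 + 1/2 → 1
L = 7/34 + 1/2 + 1 = 29/17 ≈ 1.706 bits/symbol.

1.706 bits/symbol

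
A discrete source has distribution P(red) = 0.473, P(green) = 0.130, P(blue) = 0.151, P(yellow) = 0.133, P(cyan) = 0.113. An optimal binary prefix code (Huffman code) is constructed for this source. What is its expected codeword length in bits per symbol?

Repeatedly combine the two least-probable nodes; the expected code length is the sum of the merged weights.
merge 113/1000 + 13/100 → 243/1000
merge 133/1000 + 151/1000 → 71/250
merge 243/1000 + 71/250 → 527/1000
merge 473/1000 + 527/1000 → 1
L = 243/1000 + 71/250 + 527/1000 + 1 = 1027/500 = 2.054 bits/symbol.

2.054 bits/symbol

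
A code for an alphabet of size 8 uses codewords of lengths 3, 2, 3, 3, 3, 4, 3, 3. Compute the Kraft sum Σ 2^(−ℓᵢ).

With common denominator 2^4 = 16: Σ 2^(−ℓᵢ) = 2/16 + 4/16 + 2/16 + 2/16 + 2/16 + 1/16 + 2/16 + 2/16 = 17/16 = 1.0625.

1.0625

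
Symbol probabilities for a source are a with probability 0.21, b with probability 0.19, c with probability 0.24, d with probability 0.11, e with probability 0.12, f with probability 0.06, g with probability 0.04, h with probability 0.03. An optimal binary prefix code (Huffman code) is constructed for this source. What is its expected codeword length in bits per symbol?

Repeatedly combine the two least-probable nodes; the expected code length is the sum of the merged weights.
merge 3/100 + 1/25 → 7/100
merge 3/50 + 7/100 → 13/100
merge 11/100 + 3/25 → 23/100
merge 13/100 + 19/100 → 8/25
merge 21/100 + 23/100 → 11/25
merge 6/25 + 8/25 → 14/25
merge 11/25 + 14/25 → 1
L = 7/100 + 13/100 + 23/100 + 8/25 + 11/25 + 14/25 + 1 = 11/4 = 2.75 bits/symbol.

2.75 bits/symbol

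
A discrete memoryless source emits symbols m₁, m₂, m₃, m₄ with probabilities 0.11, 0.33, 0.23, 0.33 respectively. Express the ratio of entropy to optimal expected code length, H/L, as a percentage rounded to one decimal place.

94.7%

Entropy H = −Σ p log₂ p ≈ 1.8936 bits.
Huffman merges: 11/100+23/100→17/50; 33/100+33/100→33/50; 17/50+33/50→1. L = 2 ≈ 2.0000.
Efficiency = H/L = 1.8936/2.0000 = 94.7%.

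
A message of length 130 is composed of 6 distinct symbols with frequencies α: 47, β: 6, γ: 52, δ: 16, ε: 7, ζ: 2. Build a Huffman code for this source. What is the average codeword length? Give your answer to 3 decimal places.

Probabilities are the counts divided by 130.
Repeatedly combine the two least-probable nodes; the expected code length is the sum of the merged weights.
merge 1/65 + 3/65 → 4/65
merge 7/130 + 4/65 → 3/26
merge 3/26 + 8/65 → 31/130
merge 31/130 + 47/130 → 3/5
merge 2/5 + 3/5 → 1
L = 4/65 + 3/26 + 31/130 + 3/5 + 1 = 131/65 ≈ 2.015 bits/symbol.

2.015 bits/symbol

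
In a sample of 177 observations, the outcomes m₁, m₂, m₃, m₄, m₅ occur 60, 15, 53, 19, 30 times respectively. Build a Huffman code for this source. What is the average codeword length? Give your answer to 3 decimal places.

Probabilities are the counts divided by 177.
Repeatedly combine the two least-probable nodes; the expected code length is the sum of the merged weights.
merge 5/59 + 19/177 → 34/177
merge 10/59 + 34/177 → 64/177
merge 53/177 + 20/59 → 113/177
merge 64/177 + 113/177 → 1
L = 34/177 + 64/177 + 113/177 + 1 = 388/177 ≈ 2.192 bits/symbol.

2.192 bits/symbol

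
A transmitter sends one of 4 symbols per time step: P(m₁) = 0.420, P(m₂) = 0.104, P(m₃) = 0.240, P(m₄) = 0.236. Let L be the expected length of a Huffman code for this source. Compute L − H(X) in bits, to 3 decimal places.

Entropy H = −Σ p log₂ p ≈ 1.8510 bits.
Huffman merges: 13/125+59/250→17/50; 6/25+17/50→29/50; 21/50+29/50→1. L = 48/25 ≈ 1.9200.
L − H = 1.9200 − 1.8510 = 0.069 bits.

0.069 bits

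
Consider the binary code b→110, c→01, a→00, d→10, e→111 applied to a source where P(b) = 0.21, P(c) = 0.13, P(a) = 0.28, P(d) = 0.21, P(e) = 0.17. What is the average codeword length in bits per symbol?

L̄ = Σ pᵢ·ℓᵢ = 0.21·3 + 0.13·2 + 0.28·2 + 0.21·2 + 0.17·3 = 2.38 bits/symbol.

2.38 bits/symbol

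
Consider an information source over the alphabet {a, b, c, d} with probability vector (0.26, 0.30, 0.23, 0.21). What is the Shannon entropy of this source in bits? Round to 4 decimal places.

1.9869 bits

H = −Σ pᵢ log₂ pᵢ.
−0.26·log₂(0.26) = 0.5053
−0.30·log₂(0.30) = 0.5211
−0.23·log₂(0.23) = 0.4877
−0.21·log₂(0.21) = 0.4728
Sum ≈ 1.9869 → 1.9869 bits.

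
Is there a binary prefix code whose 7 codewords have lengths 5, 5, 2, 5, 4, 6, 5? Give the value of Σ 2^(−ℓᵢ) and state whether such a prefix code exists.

With common denominator 2^6 = 64: Σ 2^(−ℓᵢ) = 2/64 + 2/64 + 16/64 + 2/64 + 4/64 + 1/64 + 2/64 = 29/64 = 0.453125.
Kraft's inequality requires Σ ≤ 1; here Σ = 0.453125 ≤ 1, so such a prefix code exists.

0.453125; yes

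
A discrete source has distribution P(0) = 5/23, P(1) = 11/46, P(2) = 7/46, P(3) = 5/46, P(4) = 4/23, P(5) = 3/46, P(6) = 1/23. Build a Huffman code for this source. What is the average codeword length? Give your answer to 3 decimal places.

Repeatedly combine the two least-probable nodes; the expected code length is the sum of the merged weights.
merge 1/23 + 3/46 → 5/46
merge 5/46 + 5/46 → 5/23
merge 7/46 + 4/23 → 15/46
merge 5/23 + 5/23 → 10/23
merge 11/46 + 15/46 → 13/23
merge 10/23 + 13/23 → 1
L = 5/46 + 5/23 + 15/46 + 10/23 + 13/23 + 1 = 61/23 ≈ 2.652 bits/symbol.

2.652 bits/symbol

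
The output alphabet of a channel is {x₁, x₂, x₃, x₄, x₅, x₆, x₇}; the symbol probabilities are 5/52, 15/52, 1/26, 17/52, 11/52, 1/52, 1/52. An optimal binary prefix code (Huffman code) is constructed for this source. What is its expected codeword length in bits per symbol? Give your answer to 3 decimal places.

Repeatedly combine the two least-probable nodes; the expected code length is the sum of the merged weights.
merge 1/52 + 1/52 → 1/26
merge 1/26 + 1/26 → 1/13
merge 1/13 + 5/52 → 9/52
merge 9/52 + 11/52 → 5/13
merge 15/52 + 17/52 → 8/13
merge 5/13 + 8/13 → 1
L = 1/26 + 1/13 + 9/52 + 5/13 + 8/13 + 1 = 119/52 ≈ 2.288 bits/symbol.

2.288 bits/symbol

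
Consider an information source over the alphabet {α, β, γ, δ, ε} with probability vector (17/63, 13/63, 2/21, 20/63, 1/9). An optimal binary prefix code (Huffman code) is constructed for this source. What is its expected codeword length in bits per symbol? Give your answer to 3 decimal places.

2.206 bits/symbol

Repeatedly combine the two least-probable nodes; the expected code length is the sum of the merged weights.
merge 2/21 + 1/9 → 13/63
merge 13/63 + 13/63 → 26/63
merge 17/63 + 20/63 → 37/63
merge 26/63 + 37/63 → 1
L = 13/63 + 26/63 + 37/63 + 1 = 139/63 ≈ 2.206 bits/symbol.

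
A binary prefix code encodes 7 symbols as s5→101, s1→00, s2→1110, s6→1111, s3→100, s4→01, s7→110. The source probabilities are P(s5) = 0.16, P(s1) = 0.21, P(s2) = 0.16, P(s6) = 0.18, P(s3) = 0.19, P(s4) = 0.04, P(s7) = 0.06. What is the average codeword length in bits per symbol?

3.09 bits/symbol

L̄ = Σ pᵢ·ℓᵢ = 0.16·3 + 0.21·2 + 0.16·4 + 0.18·4 + 0.19·3 + 0.04·2 + 0.06·3 = 3.09 bits/symbol.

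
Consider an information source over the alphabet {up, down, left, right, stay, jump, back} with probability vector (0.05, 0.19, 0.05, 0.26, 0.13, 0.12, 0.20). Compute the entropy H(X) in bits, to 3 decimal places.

H = −Σ pᵢ log₂ pᵢ.
−0.05·log₂(0.05) = 0.2161
−0.19·log₂(0.19) = 0.4552
−0.05·log₂(0.05) = 0.2161
−0.26·log₂(0.26) = 0.5053
−0.13·log₂(0.13) = 0.3826
−0.12·log₂(0.12) = 0.3671
−0.20·log₂(0.20) = 0.4644
Sum ≈ 2.6068 → 2.607 bits.

2.607 bits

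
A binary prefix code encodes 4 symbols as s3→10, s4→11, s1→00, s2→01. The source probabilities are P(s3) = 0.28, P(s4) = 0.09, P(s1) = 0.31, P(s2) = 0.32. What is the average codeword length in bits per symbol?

2 bits/symbol

L̄ = Σ pᵢ·ℓᵢ = 0.28·2 + 0.09·2 + 0.31·2 + 0.32·2 = 2 bits/symbol.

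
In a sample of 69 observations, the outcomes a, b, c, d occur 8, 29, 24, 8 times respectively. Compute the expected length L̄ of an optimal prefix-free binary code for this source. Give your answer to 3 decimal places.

1.812 bits/symbol

Probabilities are the counts divided by 69.
Repeatedly combine the two least-probable nodes; the expected code length is the sum of the merged weights.
merge 8/69 + 8/69 → 16/69
merge 16/69 + 8/23 → 40/69
merge 29/69 + 40/69 → 1
L = 16/69 + 40/69 + 1 = 125/69 ≈ 1.812 bits/symbol.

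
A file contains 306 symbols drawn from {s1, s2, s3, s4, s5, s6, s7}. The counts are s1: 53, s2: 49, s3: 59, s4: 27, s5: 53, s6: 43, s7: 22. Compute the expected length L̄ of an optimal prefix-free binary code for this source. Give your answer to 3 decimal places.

Probabilities are the counts divided by 306.
Repeatedly combine the two least-probable nodes; the expected code length is the sum of the merged weights.
merge 11/153 + 3/34 → 49/306
merge 43/306 + 49/306 → 46/153
merge 49/306 + 53/306 → 1/3
merge 53/306 + 59/306 → 56/153
merge 46/153 + 1/3 → 97/153
merge 56/153 + 97/153 → 1
L = 49/306 + 46/153 + 1/3 + 56/153 + 97/153 + 1 = 95/34 ≈ 2.794 bits/symbol.

2.794 bits/symbol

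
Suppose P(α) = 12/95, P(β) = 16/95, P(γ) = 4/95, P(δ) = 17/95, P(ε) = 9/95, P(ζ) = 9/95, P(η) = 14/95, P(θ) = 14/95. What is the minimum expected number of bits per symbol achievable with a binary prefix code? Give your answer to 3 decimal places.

Repeatedly combine the two least-probable nodes; the expected code length is the sum of the merged weights.
merge 4/95 + 9/95 → 13/95
merge 9/95 + 12/95 → 21/95
merge 13/95 + 14/95 → 27/95
merge 14/95 + 16/95 → 6/19
merge 17/95 + 21/95 → 2/5
merge 27/95 + 6/19 → 3/5
merge 2/5 + 3/5 → 1
L = 13/95 + 21/95 + 27/95 + 6/19 + 2/5 + 3/5 + 1 = 281/95 ≈ 2.958 bits/symbol.

2.958 bits/symbol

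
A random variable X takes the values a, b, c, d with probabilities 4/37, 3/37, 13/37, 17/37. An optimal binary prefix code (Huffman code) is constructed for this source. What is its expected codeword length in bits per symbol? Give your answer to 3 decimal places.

Repeatedly combine the two least-probable nodes; the expected code length is the sum of the merged weights.
merge 3/37 + 4/37 → 7/37
merge 7/37 + 13/37 → 20/37
merge 17/37 + 20/37 → 1
L = 7/37 + 20/37 + 1 = 64/37 ≈ 1.730 bits/symbol.

1.730 bits/symbol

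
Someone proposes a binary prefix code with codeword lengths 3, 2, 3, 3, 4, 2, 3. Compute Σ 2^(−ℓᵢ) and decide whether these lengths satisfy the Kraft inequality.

1.0625; no

With common denominator 2^4 = 16: Σ 2^(−ℓᵢ) = 2/16 + 4/16 + 2/16 + 2/16 + 1/16 + 4/16 + 2/16 = 17/16 = 1.0625.
Kraft's inequality requires Σ ≤ 1; here Σ = 1.0625 > 1, so no such prefix code exists.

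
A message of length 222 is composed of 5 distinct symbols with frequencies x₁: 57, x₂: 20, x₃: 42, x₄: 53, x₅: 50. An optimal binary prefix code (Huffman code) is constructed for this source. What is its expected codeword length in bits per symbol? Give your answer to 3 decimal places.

Probabilities are the counts divided by 222.
Repeatedly combine the two least-probable nodes; the expected code length is the sum of the merged weights.
merge 10/111 + 7/37 → 31/111
merge 25/111 + 53/222 → 103/222
merge 19/74 + 31/111 → 119/222
merge 103/222 + 119/222 → 1
L = 31/111 + 103/222 + 119/222 + 1 = 253/111 ≈ 2.279 bits/symbol.

2.279 bits/symbol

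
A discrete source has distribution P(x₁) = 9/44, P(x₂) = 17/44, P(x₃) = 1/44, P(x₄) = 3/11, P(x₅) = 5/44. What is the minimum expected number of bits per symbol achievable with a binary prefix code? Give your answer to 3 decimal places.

2.091 bits/symbol

Repeatedly combine the two least-probable nodes; the expected code length is the sum of the merged weights.
merge 1/44 + 5/44 → 3/22
merge 3/22 + 9/44 → 15/44
merge 3/11 + 15/44 → 27/44
merge 17/44 + 27/44 → 1
L = 3/22 + 15/44 + 27/44 + 1 = 23/11 ≈ 2.091 bits/symbol.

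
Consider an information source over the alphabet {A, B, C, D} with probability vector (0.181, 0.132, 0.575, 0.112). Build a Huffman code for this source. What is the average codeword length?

Repeatedly combine the two least-probable nodes; the expected code length is the sum of the merged weights.
merge 14/125 + 33/250 → 61/250
merge 181/1000 + 61/250 → 17/40
merge 17/40 + 23/40 → 1
L = 61/250 + 17/40 + 1 = 1669/1000 = 1.669 bits/symbol.

1.669 bits/symbol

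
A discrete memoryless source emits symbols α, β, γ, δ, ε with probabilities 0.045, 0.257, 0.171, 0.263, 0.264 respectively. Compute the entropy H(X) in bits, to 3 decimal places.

H = −Σ pᵢ log₂ pᵢ.
−0.045·log₂(0.045) = 0.2013
−0.257·log₂(0.257) = 0.5038
−0.171·log₂(0.171) = 0.4357
−0.263·log₂(0.263) = 0.5068
−0.264·log₂(0.264) = 0.5072
Sum ≈ 2.1548 → 2.155 bits.

2.155 bits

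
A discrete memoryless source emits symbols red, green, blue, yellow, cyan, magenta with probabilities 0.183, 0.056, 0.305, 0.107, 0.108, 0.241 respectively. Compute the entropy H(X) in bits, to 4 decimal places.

H = −Σ pᵢ log₂ pᵢ.
−0.183·log₂(0.183) = 0.4484
−0.056·log₂(0.056) = 0.2329
−0.305·log₂(0.305) = 0.5225
−0.107·log₂(0.107) = 0.3450
−0.108·log₂(0.108) = 0.3468
−0.241·log₂(0.241) = 0.4947
Sum ≈ 2.3903 → 2.3903 bits.

2.3903 bits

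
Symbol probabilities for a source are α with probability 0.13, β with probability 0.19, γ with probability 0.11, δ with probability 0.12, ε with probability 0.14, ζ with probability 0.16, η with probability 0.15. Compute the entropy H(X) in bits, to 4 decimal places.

H = −Σ pᵢ log₂ pᵢ.
−0.13·log₂(0.13) = 0.3826
−0.19·log₂(0.19) = 0.4552
−0.11·log₂(0.11) = 0.3503
−0.12·log₂(0.12) = 0.3671
−0.14·log₂(0.14) = 0.3971
−0.16·log₂(0.16) = 0.4230
−0.15·log₂(0.15) = 0.4105
Sum ≈ 2.7859 → 2.7859 bits.

2.7859 bits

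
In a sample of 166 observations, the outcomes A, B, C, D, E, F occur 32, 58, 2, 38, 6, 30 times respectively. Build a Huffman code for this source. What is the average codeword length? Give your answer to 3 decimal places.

2.277 bits/symbol

Probabilities are the counts divided by 166.
Repeatedly combine the two least-probable nodes; the expected code length is the sum of the merged weights.
merge 1/83 + 3/83 → 4/83
merge 4/83 + 15/83 → 19/83
merge 16/83 + 19/83 → 35/83
merge 19/83 + 29/83 → 48/83
merge 35/83 + 48/83 → 1
L = 4/83 + 19/83 + 35/83 + 48/83 + 1 = 189/83 ≈ 2.277 bits/symbol.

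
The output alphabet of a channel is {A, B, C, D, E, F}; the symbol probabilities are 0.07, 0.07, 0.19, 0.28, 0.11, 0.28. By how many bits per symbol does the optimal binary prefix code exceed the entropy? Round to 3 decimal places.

0.019 bits

Entropy H = −Σ p log₂ p ≈ 2.3711 bits.
Huffman merges: 7/100+7/100→7/50; 11/100+7/50→1/4; 19/100+1/4→11/25; 7/25+7/25→14/25; 11/25+14/25→1. L = 239/100 ≈ 2.3900.
L − H = 2.3900 − 2.3711 = 0.019 bits.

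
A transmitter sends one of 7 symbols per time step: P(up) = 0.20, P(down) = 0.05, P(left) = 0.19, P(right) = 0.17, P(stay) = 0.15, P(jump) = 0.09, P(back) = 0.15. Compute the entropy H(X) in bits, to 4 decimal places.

H = −Σ pᵢ log₂ pᵢ.
−0.20·log₂(0.20) = 0.4644
−0.05·log₂(0.05) = 0.2161
−0.19·log₂(0.19) = 0.4552
−0.17·log₂(0.17) = 0.4346
−0.15·log₂(0.15) = 0.4105
−0.09·log₂(0.09) = 0.3127
−0.15·log₂(0.15) = 0.4105
Sum ≈ 2.7040 → 2.7040 bits.

2.7040 bits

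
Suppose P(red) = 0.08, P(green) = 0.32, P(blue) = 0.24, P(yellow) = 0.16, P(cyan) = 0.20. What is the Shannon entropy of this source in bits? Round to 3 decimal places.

H = −Σ pᵢ log₂ pᵢ.
−0.08·log₂(0.08) = 0.2915
−0.32·log₂(0.32) = 0.5260
−0.24·log₂(0.24) = 0.4941
−0.16·log₂(0.16) = 0.4230
−0.20·log₂(0.20) = 0.4644
Sum ≈ 2.1991 → 2.199 bits.

2.199 bits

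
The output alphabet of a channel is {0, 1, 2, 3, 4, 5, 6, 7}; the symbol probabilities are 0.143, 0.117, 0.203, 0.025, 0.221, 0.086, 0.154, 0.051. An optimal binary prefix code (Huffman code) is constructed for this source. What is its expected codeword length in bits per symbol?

2.814 bits/symbol

Repeatedly combine the two least-probable nodes; the expected code length is the sum of the merged weights.
merge 1/40 + 51/1000 → 19/250
merge 19/250 + 43/500 → 81/500
merge 117/1000 + 143/1000 → 13/50
merge 77/500 + 81/500 → 79/250
merge 203/1000 + 221/1000 → 53/125
merge 13/50 + 79/250 → 72/125
merge 53/125 + 72/125 → 1
L = 19/250 + 81/500 + 13/50 + 79/250 + 53/125 + 72/125 + 1 = 1407/500 = 2.814 bits/symbol.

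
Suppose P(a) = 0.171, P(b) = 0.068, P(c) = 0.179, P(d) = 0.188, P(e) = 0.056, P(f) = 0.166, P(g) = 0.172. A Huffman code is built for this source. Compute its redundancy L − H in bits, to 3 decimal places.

0.060 bits

Entropy H = −Σ p log₂ p ≈ 2.6967 bits.
Huffman merges: 7/125+17/250→31/250; 31/250+83/500→29/100; 171/1000+43/250→343/1000; 179/1000+47/250→367/1000; 29/100+343/1000→633/1000; 367/1000+633/1000→1. L = 2757/1000 ≈ 2.7570.
L − H = 2.7570 − 2.6967 = 0.060 bits.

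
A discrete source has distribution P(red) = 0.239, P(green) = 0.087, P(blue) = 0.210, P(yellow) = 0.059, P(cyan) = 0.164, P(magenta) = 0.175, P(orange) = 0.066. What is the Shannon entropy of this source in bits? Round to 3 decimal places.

H = −Σ pᵢ log₂ pᵢ.
−0.239·log₂(0.239) = 0.4935
−0.087·log₂(0.087) = 0.3065
−0.210·log₂(0.210) = 0.4728
−0.059·log₂(0.059) = 0.2409
−0.164·log₂(0.164) = 0.4278
−0.175·log₂(0.175) = 0.4401
−0.066·log₂(0.066) = 0.2588
Sum ≈ 2.6403 → 2.640 bits.

2.640 bits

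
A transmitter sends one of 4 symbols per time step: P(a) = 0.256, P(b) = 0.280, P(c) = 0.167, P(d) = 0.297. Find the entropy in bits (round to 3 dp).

H = −Σ pᵢ log₂ pᵢ.
−0.256·log₂(0.256) = 0.5032
−0.280·log₂(0.280) = 0.5142
−0.167·log₂(0.167) = 0.4312
−0.297·log₂(0.297) = 0.5202
Sum ≈ 1.9689 → 1.969 bits.

1.969 bits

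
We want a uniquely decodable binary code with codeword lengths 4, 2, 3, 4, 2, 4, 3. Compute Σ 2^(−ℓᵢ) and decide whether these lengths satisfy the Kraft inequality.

0.9375; yes

With common denominator 2^4 = 16: Σ 2^(−ℓᵢ) = 1/16 + 4/16 + 2/16 + 1/16 + 4/16 + 1/16 + 2/16 = 15/16 = 0.9375.
Kraft's inequality requires Σ ≤ 1; here Σ = 0.9375 ≤ 1, so such a prefix code exists.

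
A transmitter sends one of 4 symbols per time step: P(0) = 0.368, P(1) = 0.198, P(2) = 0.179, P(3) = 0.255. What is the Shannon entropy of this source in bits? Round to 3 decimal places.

1.940 bits

H = −Σ pᵢ log₂ pᵢ.
−0.368·log₂(0.368) = 0.5307
−0.198·log₂(0.198) = 0.4626
−0.179·log₂(0.179) = 0.4443
−0.255·log₂(0.255) = 0.5027
Sum ≈ 1.9403 → 1.940 bits.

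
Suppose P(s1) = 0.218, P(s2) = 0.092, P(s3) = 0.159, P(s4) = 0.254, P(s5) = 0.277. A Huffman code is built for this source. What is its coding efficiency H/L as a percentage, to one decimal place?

Entropy H = −Σ p log₂ p ≈ 2.2328 bits.
Huffman merges: 23/250+159/1000→251/1000; 109/500+251/1000→469/1000; 127/500+277/1000→531/1000; 469/1000+531/1000→1. L = 2251/1000 ≈ 2.2510.
Efficiency = H/L = 2.2328/2.2510 = 99.2%.

99.2%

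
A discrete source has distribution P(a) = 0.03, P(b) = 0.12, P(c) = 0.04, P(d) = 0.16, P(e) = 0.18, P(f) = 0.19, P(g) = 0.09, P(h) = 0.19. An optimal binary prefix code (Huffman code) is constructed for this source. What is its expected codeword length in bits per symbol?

2.85 bits/symbol

Repeatedly combine the two least-probable nodes; the expected code length is the sum of the merged weights.
merge 3/100 + 1/25 → 7/100
merge 7/100 + 9/100 → 4/25
merge 3/25 + 4/25 → 7/25
merge 4/25 + 9/50 → 17/50
merge 19/100 + 19/100 → 19/50
merge 7/25 + 17/50 → 31/50
merge 19/50 + 31/50 → 1
L = 7/100 + 4/25 + 7/25 + 17/50 + 19/50 + 31/50 + 1 = 57/20 = 2.85 bits/symbol.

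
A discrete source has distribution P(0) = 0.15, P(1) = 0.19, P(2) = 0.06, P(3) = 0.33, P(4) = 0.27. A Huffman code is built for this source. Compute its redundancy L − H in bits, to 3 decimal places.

0.063 bits

Entropy H = −Σ p log₂ p ≈ 2.1471 bits.
Huffman merges: 3/50+3/20→21/100; 19/100+21/100→2/5; 27/100+33/100→3/5; 2/5+3/5→1. L = 221/100 ≈ 2.2100.
L − H = 2.2100 − 2.1471 = 0.063 bits.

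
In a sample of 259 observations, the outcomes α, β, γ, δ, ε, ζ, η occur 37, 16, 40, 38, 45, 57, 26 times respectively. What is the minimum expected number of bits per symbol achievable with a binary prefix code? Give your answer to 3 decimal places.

2.768 bits/symbol

Probabilities are the counts divided by 259.
Repeatedly combine the two least-probable nodes; the expected code length is the sum of the merged weights.
merge 16/259 + 26/259 → 6/37
merge 1/7 + 38/259 → 75/259
merge 40/259 + 6/37 → 82/259
merge 45/259 + 57/259 → 102/259
merge 75/259 + 82/259 → 157/259
merge 102/259 + 157/259 → 1
L = 6/37 + 75/259 + 82/259 + 102/259 + 157/259 + 1 = 717/259 ≈ 2.768 bits/symbol.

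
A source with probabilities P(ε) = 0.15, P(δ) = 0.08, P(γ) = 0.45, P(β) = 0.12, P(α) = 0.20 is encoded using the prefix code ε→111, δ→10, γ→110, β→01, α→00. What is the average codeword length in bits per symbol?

L̄ = Σ pᵢ·ℓᵢ = 0.15·3 + 0.08·2 + 0.45·3 + 0.12·2 + 0.20·2 = 2.6 bits/symbol.

2.6 bits/symbol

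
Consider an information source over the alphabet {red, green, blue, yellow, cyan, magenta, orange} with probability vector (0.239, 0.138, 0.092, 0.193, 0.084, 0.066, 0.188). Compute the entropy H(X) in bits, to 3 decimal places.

2.675 bits

H = −Σ pᵢ log₂ pᵢ.
−0.239·log₂(0.239) = 0.4935
−0.138·log₂(0.138) = 0.3943
−0.092·log₂(0.092) = 0.3167
−0.193·log₂(0.193) = 0.4581
−0.084·log₂(0.084) = 0.3002
−0.066·log₂(0.066) = 0.2588
−0.188·log₂(0.188) = 0.4533
Sum ≈ 2.6748 → 2.675 bits.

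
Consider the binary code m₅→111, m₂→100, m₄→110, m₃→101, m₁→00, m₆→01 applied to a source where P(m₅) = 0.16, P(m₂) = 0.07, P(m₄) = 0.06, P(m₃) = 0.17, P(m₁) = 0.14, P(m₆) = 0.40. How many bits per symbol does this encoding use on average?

L̄ = Σ pᵢ·ℓᵢ = 0.16·3 + 0.07·3 + 0.06·3 + 0.17·3 + 0.14·2 + 0.40·2 = 2.46 bits/symbol.

2.46 bits/symbol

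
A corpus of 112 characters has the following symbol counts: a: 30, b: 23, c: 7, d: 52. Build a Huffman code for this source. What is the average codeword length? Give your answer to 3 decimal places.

1.804 bits/symbol

Probabilities are the counts divided by 112.
Repeatedly combine the two least-probable nodes; the expected code length is the sum of the merged weights.
merge 1/16 + 23/112 → 15/56
merge 15/56 + 15/56 → 15/28
merge 13/28 + 15/28 → 1
L = 15/56 + 15/28 + 1 = 101/56 ≈ 1.804 bits/symbol.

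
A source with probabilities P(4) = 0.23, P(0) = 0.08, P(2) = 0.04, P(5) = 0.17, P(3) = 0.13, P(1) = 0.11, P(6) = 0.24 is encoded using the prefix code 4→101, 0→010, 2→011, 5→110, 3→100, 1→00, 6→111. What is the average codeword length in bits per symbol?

2.89 bits/symbol

L̄ = Σ pᵢ·ℓᵢ = 0.23·3 + 0.08·3 + 0.04·3 + 0.17·3 + 0.13·3 + 0.11·2 + 0.24·3 = 2.89 bits/symbol.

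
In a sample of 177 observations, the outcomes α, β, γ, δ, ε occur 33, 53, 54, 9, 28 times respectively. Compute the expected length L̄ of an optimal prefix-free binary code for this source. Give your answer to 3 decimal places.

Probabilities are the counts divided by 177.
Repeatedly combine the two least-probable nodes; the expected code length is the sum of the merged weights.
merge 3/59 + 28/177 → 37/177
merge 11/59 + 37/177 → 70/177
merge 53/177 + 18/59 → 107/177
merge 70/177 + 107/177 → 1
L = 37/177 + 70/177 + 107/177 + 1 = 391/177 ≈ 2.209 bits/symbol.

2.209 bits/symbol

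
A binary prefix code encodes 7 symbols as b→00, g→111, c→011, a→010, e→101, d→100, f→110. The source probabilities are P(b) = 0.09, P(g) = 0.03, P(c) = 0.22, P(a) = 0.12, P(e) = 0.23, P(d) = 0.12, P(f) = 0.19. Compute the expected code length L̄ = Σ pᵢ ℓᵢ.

2.91 bits/symbol

L̄ = Σ pᵢ·ℓᵢ = 0.09·2 + 0.03·3 + 0.22·3 + 0.12·3 + 0.23·3 + 0.12·3 + 0.19·3 = 2.91 bits/symbol.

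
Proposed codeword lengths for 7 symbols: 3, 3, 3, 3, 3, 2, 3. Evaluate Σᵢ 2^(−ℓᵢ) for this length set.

With common denominator 2^3 = 8: Σ 2^(−ℓᵢ) = 1/8 + 1/8 + 1/8 + 1/8 + 1/8 + 2/8 + 1/8 = 8/8 = 1.

1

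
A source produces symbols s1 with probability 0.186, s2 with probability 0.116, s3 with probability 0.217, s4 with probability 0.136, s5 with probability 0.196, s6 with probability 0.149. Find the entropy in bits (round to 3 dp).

H = −Σ pᵢ log₂ pᵢ.
−0.186·log₂(0.186) = 0.4514
−0.116·log₂(0.116) = 0.3605
−0.217·log₂(0.217) = 0.4783
−0.136·log₂(0.136) = 0.3915
−0.196·log₂(0.196) = 0.4608
−0.149·log₂(0.149) = 0.4092
Sum ≈ 2.5517 → 2.552 bits.

2.552 bits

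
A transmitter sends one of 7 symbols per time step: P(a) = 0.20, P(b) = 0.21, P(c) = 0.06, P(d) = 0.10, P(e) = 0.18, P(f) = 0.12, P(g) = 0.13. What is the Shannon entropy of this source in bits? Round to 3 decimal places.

H = −Σ pᵢ log₂ pᵢ.
−0.20·log₂(0.20) = 0.4644
−0.21·log₂(0.21) = 0.4728
−0.06·log₂(0.06) = 0.2435
−0.10·log₂(0.10) = 0.3322
−0.18·log₂(0.18) = 0.4453
−0.12·log₂(0.12) = 0.3671
−0.13·log₂(0.13) = 0.3826
Sum ≈ 2.7080 → 2.708 bits.

2.708 bits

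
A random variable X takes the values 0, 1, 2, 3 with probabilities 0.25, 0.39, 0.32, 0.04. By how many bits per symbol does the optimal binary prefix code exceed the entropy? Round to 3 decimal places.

Entropy H = −Σ p log₂ p ≈ 1.7416 bits.
Huffman merges: 1/25+1/4→29/100; 29/100+8/25→61/100; 39/100+61/100→1. L = 19/10 ≈ 1.9000.
L − H = 1.9000 − 1.7416 = 0.158 bits.

0.158 bits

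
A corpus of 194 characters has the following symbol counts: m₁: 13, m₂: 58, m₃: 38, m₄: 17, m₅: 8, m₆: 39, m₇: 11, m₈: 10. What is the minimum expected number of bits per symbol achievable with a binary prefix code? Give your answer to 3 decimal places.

Probabilities are the counts divided by 194.
Repeatedly combine the two least-probable nodes; the expected code length is the sum of the merged weights.
merge 4/97 + 5/97 → 9/97
merge 11/194 + 13/194 → 12/97
merge 17/194 + 9/97 → 35/194
merge 12/97 + 35/194 → 59/194
merge 19/97 + 39/194 → 77/194
merge 29/97 + 59/194 → 117/194
merge 77/194 + 117/194 → 1
L = 9/97 + 12/97 + 35/194 + 59/194 + 77/194 + 117/194 + 1 = 262/97 ≈ 2.701 bits/symbol.

2.701 bits/symbol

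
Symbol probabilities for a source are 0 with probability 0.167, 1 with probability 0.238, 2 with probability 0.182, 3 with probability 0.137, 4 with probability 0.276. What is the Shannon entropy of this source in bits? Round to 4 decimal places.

2.2769 bits

H = −Σ pᵢ log₂ pᵢ.
−0.167·log₂(0.167) = 0.4312
−0.238·log₂(0.238) = 0.4929
−0.182·log₂(0.182) = 0.4474
−0.137·log₂(0.137) = 0.3929
−0.276·log₂(0.276) = 0.5126
Sum ≈ 2.2769 → 2.2769 bits.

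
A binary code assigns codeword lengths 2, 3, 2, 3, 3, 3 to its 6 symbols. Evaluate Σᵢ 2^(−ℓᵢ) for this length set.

1

With common denominator 2^3 = 8: Σ 2^(−ℓᵢ) = 2/8 + 1/8 + 2/8 + 1/8 + 1/8 + 1/8 = 8/8 = 1.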